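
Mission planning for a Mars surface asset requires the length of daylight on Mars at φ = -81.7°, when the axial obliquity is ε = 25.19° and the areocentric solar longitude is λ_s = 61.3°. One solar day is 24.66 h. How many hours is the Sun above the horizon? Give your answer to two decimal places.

0.00 h

sin δ = sin 25.19° × sin 61.3° = 0.37333, so δ = +21.921°.
cos H₀ = −tan φ · tan δ = 2.7585 ≥ 1, so the Sun never rises (polar night) and H₀ = 0.
Daylight = 2H₀/(2π) × 24.66 h = (0.0000/π) × 24.66 = 0.00 h.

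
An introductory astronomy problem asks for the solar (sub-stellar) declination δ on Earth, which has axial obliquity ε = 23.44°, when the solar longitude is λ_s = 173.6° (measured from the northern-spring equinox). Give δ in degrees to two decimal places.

δ = +2.54°

sin δ = sin ε · sin λ_s = sin 23.44° × sin 173.6° = 0.044341.
δ = arcsin(0.044341) = +2.54°.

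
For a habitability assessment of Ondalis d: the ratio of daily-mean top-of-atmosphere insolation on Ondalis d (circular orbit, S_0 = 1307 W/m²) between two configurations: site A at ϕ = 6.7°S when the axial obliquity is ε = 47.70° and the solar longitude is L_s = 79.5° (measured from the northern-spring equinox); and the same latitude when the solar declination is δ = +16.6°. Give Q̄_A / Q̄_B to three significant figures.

— Configuration A (ϕ=-6.7°):
Solar declination: sin δ = sin ε · sin L_s = sin 47.70° × sin 79.5° = 0.72725, so δ = +46.656°.
cos h₀ = −tan(-6.7°) tan(+46.656°) = 0.1245, h₀ = 1.4460 rad.
Bracket: h₀ sin ϕ sin δ + cos ϕ cos δ sin h₀ = 1.4460×-0.11667×0.72725 + 0.99317×0.68638×0.99222 = -0.122691 + 0.676388 = 0.553697.
Q̄ = (S_0/π) × [bracket] = (1307/π) × 0.553697 = 230.36 W/m².
— Configuration B (ϕ=-6.7°):
cos h₀ = −tan(-6.7°) tan(+16.600°) = 0.0350, h₀ = 1.5358 rad.
Bracket: h₀ sin ϕ sin δ + cos ϕ cos δ sin h₀ = 1.5358×-0.11667×0.28569 + 0.99317×0.95832×0.99939 = -0.051190 + 0.951194 = 0.900004.
Q̄ = (S_0/π) × [bracket] = (1307/π) × 0.900004 = 374.43 W/m².
Ratio Q̄_A / Q̄_B = 230.36 / 374.43 = 0.6152.

Q̄_A / Q̄_B ≈ 0.615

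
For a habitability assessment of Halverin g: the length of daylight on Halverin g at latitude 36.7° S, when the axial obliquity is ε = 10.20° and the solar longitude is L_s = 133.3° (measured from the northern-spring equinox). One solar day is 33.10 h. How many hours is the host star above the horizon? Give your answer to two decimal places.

15.53 h

Solar declination: sin δ = sin ε · sin L_s = sin 10.20° × sin 133.3° = 0.12888, so δ = +7.405°.
cos h₀ = −tan ϕ · tan δ = −tan(-36.7°) × tan(+7.405°) = 0.0969, so h₀ = 1.4738 rad = 84.44°.
Daylight = 2h₀/(2π) × 33.10 h = (1.4738/π) × 33.10 = 15.53 h.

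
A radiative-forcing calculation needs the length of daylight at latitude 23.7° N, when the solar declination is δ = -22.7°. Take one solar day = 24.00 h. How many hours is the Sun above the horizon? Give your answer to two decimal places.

10.59 h

cos H₀ = −tan φ · tan δ = −tan(+23.7°) × tan(-22.700°) = 0.1836, so H₀ = 1.3861 rad = 79.42°.
Daylight = 2H₀/(2π) × 24.00 h = (1.3861/π) × 24.00 = 10.59 h.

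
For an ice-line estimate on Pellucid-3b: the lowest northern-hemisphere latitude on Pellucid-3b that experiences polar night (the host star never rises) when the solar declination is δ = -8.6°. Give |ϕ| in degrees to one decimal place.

Polar night requires cos h₀ = −tan ϕ tan δ ≥ 1, i.e. tan ϕ tan δ ≤ −1.
The boundary is |tan ϕ| · |tan δ| = 1, so |ϕ| = 90° − |δ| = 90° − 8.6° = 81.4° in the northern hemisphere.

|ϕ| = 81.4°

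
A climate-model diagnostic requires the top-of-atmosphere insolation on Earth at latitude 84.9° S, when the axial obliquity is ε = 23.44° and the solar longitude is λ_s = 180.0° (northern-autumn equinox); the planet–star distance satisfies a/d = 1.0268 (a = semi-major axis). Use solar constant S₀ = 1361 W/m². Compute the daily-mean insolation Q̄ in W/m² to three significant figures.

Q̄ ≈ 40.6 W/m²

Solar declination: sin δ = sin ε · sin λ_s = sin 23.44° × sin 180.0° = 0.00000, so δ = +0.000°.
cos H₀ = −tan(-84.9°) tan(+0.000°) = 0.0000, H₀ = 1.5708 rad.
Bracket: H₀ sin φ sin δ + cos φ cos δ sin H₀ = 1.5708×-0.99604×0.00000 + 0.08889×1.00000×1.00000 = -0.000000 + 0.088890 = 0.088890.
Inverse-square distance factor (a/d)² = 1.0268² = 1.054318.
Q̄ = (S₀/π) × 1.054318 × [bracket] = (1361/π) × 1.054318 × 0.088890 = 40.60 W/m².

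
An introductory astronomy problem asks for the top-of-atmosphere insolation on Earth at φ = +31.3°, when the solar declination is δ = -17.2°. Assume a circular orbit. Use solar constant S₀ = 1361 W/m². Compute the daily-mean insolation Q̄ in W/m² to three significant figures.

Q̄ ≈ 255 W/m²

cos H₀ = −tan(+31.3°) tan(-17.200°) = 0.1882, H₀ = 1.3815 rad.
Bracket: H₀ sin φ sin δ + cos φ cos δ sin H₀ = 1.3815×0.51952×-0.29571 + 0.85446×0.95528×0.98213 = -0.212236 + 0.801662 = 0.589426.
Q̄ = (S₀/π) × [bracket] = (1361/π) × 0.589426 = 255.4 W/m².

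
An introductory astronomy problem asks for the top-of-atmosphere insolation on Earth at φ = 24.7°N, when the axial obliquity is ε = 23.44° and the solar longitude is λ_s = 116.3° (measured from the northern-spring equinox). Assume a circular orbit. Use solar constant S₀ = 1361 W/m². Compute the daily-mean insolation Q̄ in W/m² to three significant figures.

Solar declination: sin δ = sin ε · sin λ_s = sin 23.44° × sin 116.3° = 0.35661, so δ = +20.892°.
cos H₀ = −tan(+24.7°) tan(+20.892°) = -0.1756, H₀ = 1.7473 rad.
Bracket: H₀ sin φ sin δ + cos φ cos δ sin H₀ = 1.7473×0.41787×0.35661 + 0.90851×0.93425×0.98447 = 0.260377 + 0.835594 = 1.095971.
Q̄ = (S₀/π) × [bracket] = (1361/π) × 1.095971 = 474.8 W/m².

Q̄ ≈ 475 W/m²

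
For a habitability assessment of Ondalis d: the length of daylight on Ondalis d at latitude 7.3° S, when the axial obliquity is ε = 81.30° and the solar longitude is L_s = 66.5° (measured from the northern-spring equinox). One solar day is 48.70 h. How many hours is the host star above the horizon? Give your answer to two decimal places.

Solar declination: sin δ = sin ε · sin L_s = sin 81.30° × sin 66.5° = 0.90651, so δ = +65.027°.
cos h₀ = −tan ϕ · tan δ = −tan(-7.3°) × tan(+65.027°) = 0.2751, so h₀ = 1.2921 rad = 74.03°.
Daylight = 2h₀/(2π) × 48.70 h = (1.2921/π) × 48.70 = 20.03 h.

20.03 h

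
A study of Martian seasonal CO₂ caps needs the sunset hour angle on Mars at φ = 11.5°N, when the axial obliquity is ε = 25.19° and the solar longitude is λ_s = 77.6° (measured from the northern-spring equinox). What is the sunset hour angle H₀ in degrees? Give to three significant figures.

H₀ = 95.3°

Solar declination: sin δ = sin ε · sin λ_s = sin 25.19° × sin 77.6° = 0.41569, so δ = +24.563°.
cos H₀ = −tan φ · tan δ = −tan(+11.5°) × tan(+24.563°) = -0.0930, so H₀ = 1.6639 rad = 95.34°.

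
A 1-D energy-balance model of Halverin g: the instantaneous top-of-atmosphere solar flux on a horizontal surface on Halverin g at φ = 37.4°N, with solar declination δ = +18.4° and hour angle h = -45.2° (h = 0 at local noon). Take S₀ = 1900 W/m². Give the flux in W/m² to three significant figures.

cos θ_z = sin φ sin δ + cos φ cos δ cos h = 0.191718 + 0.531154 = 0.722872.
Flux = S₀ · cos θ_z = 1900 × 0.722872 = 1373 W/m².

1.37e+03 W/m²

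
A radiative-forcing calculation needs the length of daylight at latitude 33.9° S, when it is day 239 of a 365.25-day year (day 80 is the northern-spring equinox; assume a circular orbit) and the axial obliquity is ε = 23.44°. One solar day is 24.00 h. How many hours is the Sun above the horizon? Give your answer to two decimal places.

Solar longitude: λ_s = 360° × (239 − 80)/365.25 = 156.715°.
sin δ = sin 23.44° × sin 156.715° = 0.15725, so δ = +9.047°.
cos H₀ = −tan φ · tan δ = −tan(-33.9°) × tan(+9.047°) = 0.1070, so H₀ = 1.4636 rad = 83.86°.
Daylight = 2H₀/(2π) × 24.00 h = (1.4636/π) × 24.00 = 11.18 h.

11.18 h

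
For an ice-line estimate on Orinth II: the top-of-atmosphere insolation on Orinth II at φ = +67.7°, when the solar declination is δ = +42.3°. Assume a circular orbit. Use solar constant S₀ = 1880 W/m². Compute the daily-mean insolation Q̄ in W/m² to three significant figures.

cos H₀ = −tan(+67.7°) tan(+42.300°) = -2.2186 ≤ −1 ⇒ polar day, H₀ = π.
Bracket: H₀ sin φ sin δ + cos φ cos δ sin H₀ = 3.1416×0.92521×0.67301 + 0.37946×0.73963×0.00000 = 1.956198 + 0.000000 = 1.956198.
Q̄ = (S₀/π) × [bracket] = (1880/π) × 1.956198 = 1171 W/m².

Q̄ ≈ 1.17e+03 W/m²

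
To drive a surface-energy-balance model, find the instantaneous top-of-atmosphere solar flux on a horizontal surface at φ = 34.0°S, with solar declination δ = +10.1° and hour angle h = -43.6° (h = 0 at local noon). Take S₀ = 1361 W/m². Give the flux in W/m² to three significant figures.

cos θ_z = sin φ sin δ + cos φ cos δ cos h = -0.098064 + 0.591062 = 0.492998.
Flux = S₀ · cos θ_z = 1361 × 0.492998 = 671.0 W/m².

671 W/m²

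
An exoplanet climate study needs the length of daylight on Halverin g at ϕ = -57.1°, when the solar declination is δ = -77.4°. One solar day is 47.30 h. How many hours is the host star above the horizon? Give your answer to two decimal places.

47.30 h

Sunrise equation: cos h₀ = −tan ϕ · tan δ = -6.9154 ≤ −1, so the host star never sets (polar day) and h₀ = π.
Daylight = 2h₀/(2π) × 47.30 h = (3.1416/π) × 47.30 = 47.30 h.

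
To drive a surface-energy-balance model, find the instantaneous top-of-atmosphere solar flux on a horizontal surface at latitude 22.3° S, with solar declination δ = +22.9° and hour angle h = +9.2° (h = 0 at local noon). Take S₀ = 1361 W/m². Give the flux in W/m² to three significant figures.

944 W/m²

cos θ_z = sin φ sin δ + cos φ cos δ cos h = -0.147655 + 0.841326 = 0.693671.
Flux = S₀ · cos θ_z = 1361 × 0.693671 = 944.1 W/m².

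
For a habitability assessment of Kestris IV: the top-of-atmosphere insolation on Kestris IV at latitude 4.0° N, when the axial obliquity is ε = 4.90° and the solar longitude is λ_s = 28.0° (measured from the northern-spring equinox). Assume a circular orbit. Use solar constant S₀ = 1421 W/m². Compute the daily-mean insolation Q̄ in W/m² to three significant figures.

Q̄ ≈ 453 W/m²

Solar declination: sin δ = sin ε · sin λ_s = sin 4.90° × sin 28.0° = 0.04010, so δ = +2.298°.
cos H₀ = −tan(+4.0°) tan(+2.298°) = -0.0028, H₀ = 1.5736 rad.
Bracket: H₀ sin φ sin δ + cos φ cos δ sin H₀ = 1.5736×0.06976×0.04010 + 0.99756×0.99920×1.00000 = 0.004402 + 0.996762 = 1.001164.
Q̄ = (S₀/π) × [bracket] = (1421/π) × 1.001164 = 452.8 W/m².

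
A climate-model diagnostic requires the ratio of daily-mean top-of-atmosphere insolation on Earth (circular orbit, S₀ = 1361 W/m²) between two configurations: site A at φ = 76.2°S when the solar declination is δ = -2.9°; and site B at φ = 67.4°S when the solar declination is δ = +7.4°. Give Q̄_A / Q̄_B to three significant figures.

— Configuration A (φ=-76.2°):
cos H₀ = −tan(-76.2°) tan(-2.900°) = -0.2062, H₀ = 1.7785 rad.
Bracket: H₀ sin φ sin δ + cos φ cos δ sin H₀ = 1.7785×-0.97113×-0.05059 + 0.23853×0.99872×0.97850 = 0.087377 + 0.233103 = 0.320480.
Q̄ = (S₀/π) × [bracket] = (1361/π) × 0.320480 = 138.84 W/m².
— Configuration B (φ=-67.4°):
cos H₀ = −tan(-67.4°) tan(+7.400°) = 0.3120, H₀ = 1.2535 rad.
Bracket: H₀ sin φ sin δ + cos φ cos δ sin H₀ = 1.2535×-0.92321×0.12880 + 0.38430×0.99167×0.95008 = -0.149053 + 0.362074 = 0.213021.
Q̄ = (S₀/π) × [bracket] = (1361/π) × 0.213021 = 92.285 W/m².
Ratio Q̄_A / Q̄_B = 138.84 / 92.285 = 1.504.

Q̄_A / Q̄_B ≈ 1.50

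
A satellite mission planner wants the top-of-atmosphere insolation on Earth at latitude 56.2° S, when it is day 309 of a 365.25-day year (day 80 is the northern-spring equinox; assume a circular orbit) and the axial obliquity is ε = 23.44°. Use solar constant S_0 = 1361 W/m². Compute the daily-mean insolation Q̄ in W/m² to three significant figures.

Solar longitude: L_s = 360° × (309 − 80)/365.25 = 225.708°.
sin δ = sin 23.44° × sin 225.708° = -0.28474, so δ = -16.543°.
cos h₀ = −tan(-56.2°) tan(-16.543°) = -0.4437, h₀ = 2.0305 rad.
Bracket: h₀ sin ϕ sin δ + cos ϕ cos δ sin h₀ = 2.0305×-0.83098×-0.28474 + 0.55630×0.95861×0.89618 = 0.480443 + 0.477910 = 0.958353.
Q̄ = (S_0/π) × [bracket] = (1361/π) × 0.958353 = 415.2 W/m².

Q̄ ≈ 415 W/m²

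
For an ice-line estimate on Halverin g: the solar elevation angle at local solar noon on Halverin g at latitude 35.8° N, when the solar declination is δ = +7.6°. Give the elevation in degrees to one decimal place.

At local noon the hour angle is zero, so the zenith angle equals |ϕ − δ| = |+35.8° − (+7.600°)| = 28.200°.
Elevation = 90° − 28.200° = 61.8°.

61.8°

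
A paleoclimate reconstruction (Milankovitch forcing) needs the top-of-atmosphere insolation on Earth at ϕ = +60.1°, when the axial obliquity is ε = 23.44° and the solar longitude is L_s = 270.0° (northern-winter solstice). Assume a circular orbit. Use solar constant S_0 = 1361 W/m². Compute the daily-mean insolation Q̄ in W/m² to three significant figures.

Q̄ ≈ 23.1 W/m²

Solar declination: sin δ = sin ε · sin L_s = sin 23.44° × sin 270.0° = -0.39779, so δ = -23.440°.
cos h₀ = −tan(+60.1°) tan(-23.440°) = 0.7540, h₀ = 0.7167 rad.
Bracket: h₀ sin ϕ sin δ + cos ϕ cos δ sin h₀ = 0.7167×0.86690×-0.39779 + 0.49849×0.91748×0.65688 = -0.247150 + 0.300427 = 0.053277.
Q̄ = (S_0/π) × [bracket] = (1361/π) × 0.053277 = 23.08 W/m².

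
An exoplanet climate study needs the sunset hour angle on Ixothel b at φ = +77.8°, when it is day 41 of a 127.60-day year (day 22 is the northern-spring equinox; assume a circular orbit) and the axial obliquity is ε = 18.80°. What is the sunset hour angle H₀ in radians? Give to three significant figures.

Solar longitude: λ_s = 360° × (41 − 22)/127.60 = 53.605°.
sin δ = sin 18.80° × sin 53.605° = 0.25941, so δ = +15.035°.
Sunrise equation: cos H₀ = −tan φ · tan δ = -1.2423 ≤ −1, so the host star never sets (polar day) and H₀ = π.

H₀ = 3.14 rad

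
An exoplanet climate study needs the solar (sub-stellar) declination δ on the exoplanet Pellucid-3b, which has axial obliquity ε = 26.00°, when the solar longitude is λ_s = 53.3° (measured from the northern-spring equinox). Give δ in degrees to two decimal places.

δ = +20.58°

sin δ = sin ε · sin λ_s = sin 26.00° × sin 53.3° = 0.351475.
δ = arcsin(0.351475) = +20.58°.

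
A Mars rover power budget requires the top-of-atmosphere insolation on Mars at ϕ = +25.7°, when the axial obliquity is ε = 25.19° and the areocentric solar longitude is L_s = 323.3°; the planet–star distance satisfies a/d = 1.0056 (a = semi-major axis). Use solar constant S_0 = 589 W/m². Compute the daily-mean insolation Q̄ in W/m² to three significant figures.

Q̄ ≈ 134 W/m²

sin δ = sin 25.19° × sin 323.3° = -0.25436, so δ = -14.736°.
cos h₀ = −tan(+25.7°) tan(-14.736°) = 0.1266, h₀ = 1.4439 rad.
Bracket: h₀ sin ϕ sin δ + cos ϕ cos δ sin h₀ = 1.4439×0.43366×-0.25436 + 0.90108×0.96711×0.99196 = -0.159270 + 0.864437 = 0.705167.
Inverse-square distance factor (a/d)² = 1.0056² = 1.011231.
Q̄ = (S_0/π) × 1.011231 × [bracket] = (589/π) × 1.011231 × 0.705167 = 133.7 W/m².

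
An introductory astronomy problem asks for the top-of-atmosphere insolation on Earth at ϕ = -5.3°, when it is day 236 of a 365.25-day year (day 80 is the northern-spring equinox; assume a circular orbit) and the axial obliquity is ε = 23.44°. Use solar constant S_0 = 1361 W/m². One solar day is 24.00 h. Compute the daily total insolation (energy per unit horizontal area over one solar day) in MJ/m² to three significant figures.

Solar longitude: L_s = 360° × (236 − 80)/365.25 = 153.758°.
sin δ = sin 23.44° × sin 153.758° = 0.17589, so δ = +10.130°.
cos h₀ = −tan(-5.3°) tan(+10.130°) = 0.0166, h₀ = 1.5542 rad.
Bracket: h₀ sin ϕ sin δ + cos ϕ cos δ sin h₀ = 1.5542×-0.09237×0.17589 + 0.99572×0.98441×0.99986 = -0.025251 + 0.980059 = 0.954808.
Q̄ = (S_0/π) × [bracket] = (1361/π) × 0.954808 = 413.64 W/m².
Daily total = Q̄ × 24.00 h × 3600 s/h = 413.64 × 24.00 × 3600 / 10⁶ = 35.74 MJ/m².

35.7 MJ/m²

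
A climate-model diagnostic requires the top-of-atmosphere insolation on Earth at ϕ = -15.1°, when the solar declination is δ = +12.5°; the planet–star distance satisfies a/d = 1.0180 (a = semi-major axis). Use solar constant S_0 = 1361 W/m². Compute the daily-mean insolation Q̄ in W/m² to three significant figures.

Q̄ ≈ 384 W/m²

cos h₀ = −tan(-15.1°) tan(+12.500°) = 0.0598, h₀ = 1.5109 rad.
Bracket: h₀ sin ϕ sin δ + cos ϕ cos δ sin h₀ = 1.5109×-0.26050×0.21644 + 0.96547×0.97630×0.99821 = -0.085189 + 0.940901 = 0.855712.
Inverse-square distance factor (a/d)² = 1.0180² = 1.036324.
Q̄ = (S_0/π) × 1.036324 × [bracket] = (1361/π) × 1.036324 × 0.855712 = 384.2 W/m².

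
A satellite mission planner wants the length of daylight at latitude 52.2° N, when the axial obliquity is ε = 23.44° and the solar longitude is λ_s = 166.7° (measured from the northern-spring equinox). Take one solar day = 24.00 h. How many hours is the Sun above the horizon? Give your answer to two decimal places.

12.91 h

Solar declination: sin δ = sin ε · sin λ_s = sin 23.44° × sin 166.7° = 0.09151, so δ = +5.251°.
cos H₀ = −tan φ · tan δ = −tan(+52.2°) × tan(+5.251°) = -0.1185, so H₀ = 1.6895 rad = 96.80°.
Daylight = 2H₀/(2π) × 24.00 h = (1.6895/π) × 24.00 = 12.91 h.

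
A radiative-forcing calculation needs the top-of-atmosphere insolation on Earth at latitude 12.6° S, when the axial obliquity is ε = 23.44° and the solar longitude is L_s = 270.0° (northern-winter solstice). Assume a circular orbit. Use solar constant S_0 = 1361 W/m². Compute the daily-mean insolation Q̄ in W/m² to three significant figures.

Q̄ ≈ 449 W/m²

Solar declination: sin δ = sin ε · sin L_s = sin 23.44° × sin 270.0° = -0.39779, so δ = -23.440°.
cos h₀ = −tan(-12.6°) tan(-23.440°) = -0.0969, h₀ = 1.6679 rad.
Bracket: h₀ sin ϕ sin δ + cos ϕ cos δ sin h₀ = 1.6679×-0.21814×-0.39779 + 0.97592×0.91748×0.99529 = 0.144730 + 0.891170 = 1.035900.
Q̄ = (S_0/π) × [bracket] = (1361/π) × 1.035900 = 448.8 W/m².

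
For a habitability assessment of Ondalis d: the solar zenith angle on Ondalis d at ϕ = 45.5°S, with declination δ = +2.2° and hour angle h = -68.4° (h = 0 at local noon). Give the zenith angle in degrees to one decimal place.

θ_z = 76.7°

cos θ_z = sin ϕ sin δ + cos ϕ cos δ cos h = -0.027380 + 0.257832 = 0.230452.
θ_z = arccos(0.230452) = 76.7°.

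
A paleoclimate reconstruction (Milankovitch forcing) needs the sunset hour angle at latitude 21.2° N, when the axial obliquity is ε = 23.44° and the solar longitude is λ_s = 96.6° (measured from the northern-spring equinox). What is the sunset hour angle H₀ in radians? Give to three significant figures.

H₀ = 1.74 rad

Solar declination: sin δ = sin ε · sin λ_s = sin 23.44° × sin 96.6° = 0.39515, so δ = +23.275°.
cos H₀ = −tan φ · tan δ = −tan(+21.2°) × tan(+23.275°) = -0.1668, so H₀ = 1.7384 rad = 99.60°.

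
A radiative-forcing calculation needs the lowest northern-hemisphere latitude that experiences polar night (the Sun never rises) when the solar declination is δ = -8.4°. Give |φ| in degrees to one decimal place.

|φ| = 81.6°

Polar night requires cos H₀ = −tan φ tan δ ≥ 1, i.e. tan φ tan δ ≤ −1.
The boundary is |tan φ| · |tan δ| = 1, so |φ| = 90° − |δ| = 90° − 8.4° = 81.6° in the northern hemisphere.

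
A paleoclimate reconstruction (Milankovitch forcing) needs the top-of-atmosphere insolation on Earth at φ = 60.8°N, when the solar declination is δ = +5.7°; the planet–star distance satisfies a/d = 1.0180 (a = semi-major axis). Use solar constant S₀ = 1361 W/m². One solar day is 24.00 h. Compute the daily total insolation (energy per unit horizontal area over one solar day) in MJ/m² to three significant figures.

24.4 MJ/m²

cos H₀ = −tan(+60.8°) tan(+5.700°) = -0.1786, H₀ = 1.7504 rad.
Bracket: H₀ sin φ sin δ + cos φ cos δ sin H₀ = 1.7504×0.87292×0.09932 + 0.48786×0.99506×0.98392 = 0.151757 + 0.477644 = 0.629401.
Inverse-square distance factor (a/d)² = 1.0180² = 1.036324.
Q̄ = (S₀/π) × 1.036324 × [bracket] = (1361/π) × 1.036324 × 0.629401 = 282.57 W/m².
Daily total = Q̄ × 24.00 h × 3600 s/h = 282.57 × 24.00 × 3600 / 10⁶ = 24.41 MJ/m².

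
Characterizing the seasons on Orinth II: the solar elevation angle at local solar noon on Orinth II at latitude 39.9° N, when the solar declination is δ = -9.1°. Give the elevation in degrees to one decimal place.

41.0°

At local noon the hour angle is zero, so the zenith angle equals |φ − δ| = |+39.9° − (-9.100°)| = 49.000°.
Elevation = 90° − 49.000° = 41.0°.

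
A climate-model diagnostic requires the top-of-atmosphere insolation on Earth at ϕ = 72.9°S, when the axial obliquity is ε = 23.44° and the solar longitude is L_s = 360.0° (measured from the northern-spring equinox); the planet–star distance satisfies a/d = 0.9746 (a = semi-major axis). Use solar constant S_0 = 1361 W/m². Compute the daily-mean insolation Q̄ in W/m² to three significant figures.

Q̄ ≈ 121 W/m²

Solar declination: sin δ = sin ε · sin L_s = sin 23.44° × sin 360.0° = -0.00000, so δ = -0.000°.
cos h₀ = −tan(-72.9°) tan(-0.000°) = -0.0000, h₀ = 1.5708 rad.
Bracket: h₀ sin ϕ sin δ + cos ϕ cos δ sin h₀ = 1.5708×-0.95579×-0.00000 + 0.29404×1.00000×1.00000 = 0.000000 + 0.294040 = 0.294040.
Inverse-square distance factor (a/d)² = 0.9746² = 0.949845.
Q̄ = (S_0/π) × 0.949845 × [bracket] = (1361/π) × 0.949845 × 0.294040 = 121.0 W/m².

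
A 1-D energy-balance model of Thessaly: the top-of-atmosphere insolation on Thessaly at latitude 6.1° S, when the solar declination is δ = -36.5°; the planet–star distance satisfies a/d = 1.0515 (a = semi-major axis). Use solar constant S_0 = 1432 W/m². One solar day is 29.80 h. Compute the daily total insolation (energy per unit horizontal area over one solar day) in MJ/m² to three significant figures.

cos h₀ = −tan(-6.1°) tan(-36.500°) = -0.0791, h₀ = 1.6500 rad.
Bracket: h₀ sin ϕ sin δ + cos ϕ cos δ sin h₀ = 1.6500×-0.10626×-0.59482 + 0.99434×0.80386×0.99687 = 0.104289 + 0.796808 = 0.901097.
Inverse-square distance factor (a/d)² = 1.0515² = 1.105652.
Q̄ = (S_0/π) × 1.105652 × [bracket] = (1432/π) × 1.105652 × 0.901097 = 454.13 W/m².
Daily total = Q̄ × 29.80 h × 3600 s/h = 454.13 × 29.80 × 3600 / 10⁶ = 48.72 MJ/m².

48.7 MJ/m²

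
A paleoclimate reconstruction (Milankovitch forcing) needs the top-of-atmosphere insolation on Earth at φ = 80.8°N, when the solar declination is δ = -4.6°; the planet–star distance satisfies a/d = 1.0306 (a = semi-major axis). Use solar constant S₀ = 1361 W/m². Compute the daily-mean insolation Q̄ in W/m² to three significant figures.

cos H₀ = −tan(+80.8°) tan(-4.600°) = 0.4968, H₀ = 1.0509 rad.
Bracket: H₀ sin φ sin δ + cos φ cos δ sin H₀ = 1.0509×0.98714×-0.08020 + 0.15988×0.99678×0.86789 = -0.083198 + 0.138311 = 0.055113.
Inverse-square distance factor (a/d)² = 1.0306² = 1.062136.
Q̄ = (S₀/π) × 1.062136 × [bracket] = (1361/π) × 1.062136 × 0.055113 = 25.36 W/m².

Q̄ ≈ 25.4 W/m²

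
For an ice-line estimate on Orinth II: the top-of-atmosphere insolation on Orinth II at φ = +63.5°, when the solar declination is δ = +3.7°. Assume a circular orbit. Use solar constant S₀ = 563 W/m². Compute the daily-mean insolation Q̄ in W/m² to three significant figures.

cos H₀ = −tan(+63.5°) tan(+3.700°) = -0.1297, H₀ = 1.7009 rad.
Bracket: H₀ sin φ sin δ + cos φ cos δ sin H₀ = 1.7009×0.89493×0.06453 + 0.44620×0.99792×0.99155 = 0.098227 + 0.441509 = 0.539736.
Q̄ = (S₀/π) × [bracket] = (563/π) × 0.539736 = 96.73 W/m².

Q̄ ≈ 96.7 W/m²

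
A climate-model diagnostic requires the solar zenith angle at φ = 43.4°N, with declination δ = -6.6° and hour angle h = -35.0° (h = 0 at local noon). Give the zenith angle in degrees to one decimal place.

cos θ_z = sin φ sin δ + cos φ cos δ cos h = -0.078972 + 0.591231 = 0.512259.
θ_z = arccos(0.512259) = 59.2°.

θ_z = 59.2°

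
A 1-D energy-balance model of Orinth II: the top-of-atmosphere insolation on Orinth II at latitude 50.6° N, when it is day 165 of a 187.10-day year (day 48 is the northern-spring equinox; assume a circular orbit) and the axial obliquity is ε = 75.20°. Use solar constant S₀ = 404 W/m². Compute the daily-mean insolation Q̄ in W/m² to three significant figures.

Q̄ ≈ 0.00 W/m²

Solar longitude: λ_s = 360° × (165 − 48)/187.10 = 225.120°.
sin δ = sin 75.20° × sin 225.120° = -0.68508, so δ = -43.242°.
cos H₀ = −tan(+50.6°) tan(-43.242°) = 1.1449 ≥ 1 ⇒ polar night, H₀ = 0 and Q̄ = 0.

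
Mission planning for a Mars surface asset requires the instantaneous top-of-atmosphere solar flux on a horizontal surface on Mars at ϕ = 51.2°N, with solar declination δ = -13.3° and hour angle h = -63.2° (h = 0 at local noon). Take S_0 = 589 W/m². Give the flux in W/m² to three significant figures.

56.3 W/m²

cos θ_z = sin ϕ sin δ + cos ϕ cos δ cos h = -0.179286 + 0.274944 = 0.095658.
Flux = S_0 · cos θ_z = 589 × 0.095658 = 56.34 W/m².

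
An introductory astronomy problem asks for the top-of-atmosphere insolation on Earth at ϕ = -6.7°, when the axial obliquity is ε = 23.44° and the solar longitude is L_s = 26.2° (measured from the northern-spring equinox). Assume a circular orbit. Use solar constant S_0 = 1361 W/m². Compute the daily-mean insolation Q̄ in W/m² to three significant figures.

Q̄ ≈ 410 W/m²

Solar declination: sin δ = sin ε · sin L_s = sin 23.44° × sin 26.2° = 0.17563, so δ = +10.115°.
cos h₀ = −tan(-6.7°) tan(+10.115°) = 0.0210, h₀ = 1.5498 rad.
Bracket: h₀ sin ϕ sin δ + cos ϕ cos δ sin h₀ = 1.5498×-0.11667×0.17563 + 0.99317×0.98446×0.99978 = -0.031757 + 0.977521 = 0.945764.
Q̄ = (S_0/π) × [bracket] = (1361/π) × 0.945764 = 409.7 W/m².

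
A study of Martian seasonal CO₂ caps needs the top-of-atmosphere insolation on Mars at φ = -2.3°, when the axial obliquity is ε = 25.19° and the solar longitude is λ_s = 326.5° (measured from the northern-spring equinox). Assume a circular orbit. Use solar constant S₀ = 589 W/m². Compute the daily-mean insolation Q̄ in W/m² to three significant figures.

Q̄ ≈ 185 W/m²

Solar declination: sin δ = sin ε · sin λ_s = sin 25.19° × sin 326.5° = -0.23492, so δ = -13.587°.
cos H₀ = −tan(-2.3°) tan(-13.587°) = -0.0097, H₀ = 1.5805 rad.
Bracket: H₀ sin φ sin δ + cos φ cos δ sin H₀ = 1.5805×-0.04013×-0.23492 + 0.99919×0.97202×0.99995 = 0.014900 + 0.971184 = 0.986084.
Q̄ = (S₀/π) × [bracket] = (589/π) × 0.986084 = 184.9 W/m².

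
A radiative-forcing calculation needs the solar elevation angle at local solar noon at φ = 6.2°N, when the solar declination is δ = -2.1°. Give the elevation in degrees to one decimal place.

At local noon the hour angle is zero, so the zenith angle equals |φ − δ| = |+6.2° − (-2.100°)| = 8.300°.
Elevation = 90° − 8.300° = 81.7°.

81.7°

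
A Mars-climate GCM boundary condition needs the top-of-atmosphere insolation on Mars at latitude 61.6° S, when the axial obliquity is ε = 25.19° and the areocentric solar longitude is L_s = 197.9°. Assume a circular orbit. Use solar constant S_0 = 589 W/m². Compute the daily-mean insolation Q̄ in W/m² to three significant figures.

Q̄ ≈ 125 W/m²

sin δ = sin 25.19° × sin 197.9° = -0.13082, so δ = -7.517°.
cos h₀ = −tan(-61.6°) tan(-7.517°) = -0.2440, h₀ = 1.8173 rad.
Bracket: h₀ sin ϕ sin δ + cos ϕ cos δ sin h₀ = 1.8173×-0.87965×-0.13082 + 0.47562×0.99141×0.96977 = 0.209127 + 0.457280 = 0.666407.
Q̄ = (S_0/π) × [bracket] = (589/π) × 0.666407 = 124.9 W/m².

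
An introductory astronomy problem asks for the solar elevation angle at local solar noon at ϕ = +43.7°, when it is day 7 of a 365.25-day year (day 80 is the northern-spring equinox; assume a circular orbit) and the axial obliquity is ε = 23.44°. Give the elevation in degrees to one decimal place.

24.1°

Solar longitude: L_s = 360° × (7 − 80)/365.25 = -71.951°, i.e. -71.951° + 360° = 288.049°.
sin δ = sin 23.44° × sin 288.049° = -0.37821, so δ = -22.223°.
At local noon the hour angle is zero, so the zenith angle equals |ϕ − δ| = |+43.7° − (-22.223°)| = 65.923°.
Elevation = 90° − 65.923° = 24.1°.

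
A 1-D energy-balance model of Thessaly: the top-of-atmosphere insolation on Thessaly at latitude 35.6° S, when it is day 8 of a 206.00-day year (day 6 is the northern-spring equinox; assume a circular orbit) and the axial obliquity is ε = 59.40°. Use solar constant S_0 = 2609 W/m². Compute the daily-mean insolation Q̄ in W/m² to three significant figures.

Solar longitude: L_s = 360° × (8 − 6)/206.00 = 3.495°.
sin δ = sin 59.40° × sin 3.495° = 0.05247, so δ = +3.008°.
cos h₀ = −tan(-35.6°) tan(+3.008°) = 0.0376, h₀ = 1.5332 rad.
Bracket: h₀ sin ϕ sin δ + cos ϕ cos δ sin h₀ = 1.5332×-0.58212×0.05247 + 0.81310×0.99862×0.99929 = -0.046830 + 0.811401 = 0.764571.
Q̄ = (S_0/π) × [bracket] = (2609/π) × 0.764571 = 635.0 W/m².

Q̄ ≈ 635 W/m²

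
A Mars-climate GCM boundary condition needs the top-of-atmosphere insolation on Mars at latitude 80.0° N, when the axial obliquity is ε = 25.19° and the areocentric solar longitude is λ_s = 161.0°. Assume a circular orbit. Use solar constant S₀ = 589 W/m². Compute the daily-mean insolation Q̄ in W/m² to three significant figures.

sin δ = sin 25.19° × sin 161.0° = 0.13857, so δ = +7.965°.
cos H₀ = −tan(+80.0°) tan(+7.965°) = -0.7935, H₀ = 2.4874 rad.
Bracket: H₀ sin φ sin δ + cos φ cos δ sin H₀ = 2.4874×0.98481×0.13857 + 0.17365×0.99035×0.60855 = 0.339443 + 0.104655 = 0.444098.
Q̄ = (S₀/π) × [bracket] = (589/π) × 0.444098 = 83.26 W/m².

Q̄ ≈ 83.3 W/m²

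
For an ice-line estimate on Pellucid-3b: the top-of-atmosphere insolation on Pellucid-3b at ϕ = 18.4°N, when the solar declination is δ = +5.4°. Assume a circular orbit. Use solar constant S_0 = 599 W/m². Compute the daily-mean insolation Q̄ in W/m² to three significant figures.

cos h₀ = −tan(+18.4°) tan(+5.400°) = -0.0314, h₀ = 1.6022 rad.
Bracket: h₀ sin ϕ sin δ + cos ϕ cos δ sin h₀ = 1.6022×0.31565×0.09411 + 0.94888×0.99556×0.99951 = 0.047595 + 0.944204 = 0.991799.
Q̄ = (S_0/π) × [bracket] = (599/π) × 0.991799 = 189.1 W/m².

Q̄ ≈ 189 W/m²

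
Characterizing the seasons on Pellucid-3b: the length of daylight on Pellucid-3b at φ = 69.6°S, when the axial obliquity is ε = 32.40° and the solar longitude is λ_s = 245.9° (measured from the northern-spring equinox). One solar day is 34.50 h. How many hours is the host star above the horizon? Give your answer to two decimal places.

34.50 h

Solar declination: sin δ = sin ε · sin λ_s = sin 32.40° × sin 245.9° = -0.48912, so δ = -29.283°.
Sunrise equation: cos H₀ = −tan φ · tan δ = -1.5079 ≤ −1, so the host star never sets (polar day) and H₀ = π.
Daylight = 2H₀/(2π) × 34.50 h = (3.1416/π) × 34.50 = 34.50 h.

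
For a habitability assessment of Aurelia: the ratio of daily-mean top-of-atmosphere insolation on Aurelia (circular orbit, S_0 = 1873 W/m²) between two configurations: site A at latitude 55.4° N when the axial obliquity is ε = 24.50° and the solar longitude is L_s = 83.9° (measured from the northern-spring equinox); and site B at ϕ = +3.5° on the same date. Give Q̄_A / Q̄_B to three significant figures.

— Configuration A (ϕ=+55.4°):
Solar declination: sin δ = sin ε · sin L_s = sin 24.50° × sin 83.9° = 0.41235, so δ = +24.352°.
cos h₀ = −tan(+55.4°) tan(+24.352°) = -0.6561, h₀ = 2.2864 rad.
Bracket: h₀ sin ϕ sin δ + cos ϕ cos δ sin h₀ = 2.2864×0.82314×0.41235 + 0.56784×0.91103×0.75467 = 0.776054 + 0.390405 = 1.166459.
Q̄ = (S_0/π) × [bracket] = (1873/π) × 1.166459 = 695.44 W/m².
— Configuration B (ϕ=+3.5°):
cos h₀ = −tan(+3.5°) tan(+24.352°) = -0.0277, h₀ = 1.5985 rad.
Bracket: h₀ sin ϕ sin δ + cos ϕ cos δ sin h₀ = 1.5985×0.06105×0.41235 + 0.99813×0.91103×0.99962 = 0.040241 + 0.908981 = 0.949222.
Q̄ = (S_0/π) × [bracket] = (1873/π) × 0.949222 = 565.92 W/m².
Ratio Q̄_A / Q̄_B = 695.44 / 565.92 = 1.229.

Q̄_A / Q̄_B ≈ 1.23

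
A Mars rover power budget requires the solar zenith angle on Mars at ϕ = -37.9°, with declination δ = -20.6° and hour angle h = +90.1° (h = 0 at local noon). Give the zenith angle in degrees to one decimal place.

cos θ_z = sin ϕ sin δ + cos ϕ cos δ cos h = 0.216131 + -0.001289 = 0.214842.
θ_z = arccos(0.214842) = 77.6°.

θ_z = 77.6°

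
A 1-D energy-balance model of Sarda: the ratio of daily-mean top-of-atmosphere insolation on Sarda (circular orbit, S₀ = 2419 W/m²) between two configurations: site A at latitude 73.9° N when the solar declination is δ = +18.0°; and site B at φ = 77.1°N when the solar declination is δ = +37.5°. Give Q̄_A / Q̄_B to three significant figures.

Q̄_A / Q̄_B ≈ 0.500

— Configuration A (φ=+73.9°):
cos H₀ = −tan(+73.9°) tan(+18.000°) = -1.1257 ≤ −1 ⇒ polar day, H₀ = π.
Bracket: H₀ sin φ sin δ + cos φ cos δ sin H₀ = 3.1416×0.96078×0.30902 + 0.27731×0.95106×0.00000 = 0.932742 + 0.000000 = 0.932742.
Q̄ = (S₀/π) × [bracket] = (2419/π) × 0.932742 = 718.20 W/m².
— Configuration B (φ=+77.1°):
cos H₀ = −tan(+77.1°) tan(+37.500°) = -3.3503 ≤ −1 ⇒ polar day, H₀ = π.
Bracket: H₀ sin φ sin δ + cos φ cos δ sin H₀ = 3.1416×0.97476×0.60876 + 0.22325×0.79335×0.00000 = 1.864209 + 0.000000 = 1.864209.
Q̄ = (S₀/π) × [bracket] = (2419/π) × 1.864209 = 1435.4 W/m².
Ratio Q̄_A / Q̄_B = 718.20 / 1435.4 = 0.5003.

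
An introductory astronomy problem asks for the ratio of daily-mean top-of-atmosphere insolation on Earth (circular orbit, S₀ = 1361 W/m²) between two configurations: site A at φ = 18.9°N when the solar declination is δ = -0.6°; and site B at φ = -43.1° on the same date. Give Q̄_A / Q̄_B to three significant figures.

— Configuration A (φ=+18.9°):
cos H₀ = −tan(+18.9°) tan(-0.600°) = 0.0036, H₀ = 1.5672 rad.
Bracket: H₀ sin φ sin δ + cos φ cos δ sin H₀ = 1.5672×0.32392×-0.01047 + 0.94609×0.99995×0.99999 = -0.005315 + 0.946033 = 0.940718.
Q̄ = (S₀/π) × [bracket] = (1361/π) × 0.940718 = 407.54 W/m².
— Configuration B (φ=-43.1°):
cos H₀ = −tan(-43.1°) tan(-0.600°) = -0.0098, H₀ = 1.5806 rad.
Bracket: H₀ sin φ sin δ + cos φ cos δ sin H₀ = 1.5806×-0.68327×-0.01047 + 0.73016×0.99995×0.99995 = 0.011307 + 0.730087 = 0.741394.
Q̄ = (S₀/π) × [bracket] = (1361/π) × 0.741394 = 321.19 W/m².
Ratio Q̄_A / Q̄_B = 407.54 / 321.19 = 1.269.

Q̄_A / Q̄_B ≈ 1.27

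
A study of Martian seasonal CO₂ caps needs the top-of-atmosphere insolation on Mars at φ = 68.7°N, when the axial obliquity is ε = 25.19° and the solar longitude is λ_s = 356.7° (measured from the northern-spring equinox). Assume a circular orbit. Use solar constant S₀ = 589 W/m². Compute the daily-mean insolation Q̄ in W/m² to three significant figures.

Solar declination: sin δ = sin ε · sin λ_s = sin 25.19° × sin 356.7° = -0.02450, so δ = -1.404°.
cos H₀ = −tan(+68.7°) tan(-1.404°) = 0.0629, H₀ = 1.5079 rad.
Bracket: H₀ sin φ sin δ + cos φ cos δ sin H₀ = 1.5079×0.93169×-0.02450 + 0.36325×0.99970×0.99802 = -0.034420 + 0.362422 = 0.328002.
Q̄ = (S₀/π) × [bracket] = (589/π) × 0.328002 = 61.50 W/m².

Q̄ ≈ 61.5 W/m²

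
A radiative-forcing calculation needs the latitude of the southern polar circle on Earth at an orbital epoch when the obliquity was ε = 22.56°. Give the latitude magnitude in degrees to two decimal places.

The polar circle is the lowest latitude that experiences at least one full rotation of continuous darkness at the northern-summer solstice; it lies at |φ| = 90° − ε = 90° − 22.56° = 67.44°.

67.44°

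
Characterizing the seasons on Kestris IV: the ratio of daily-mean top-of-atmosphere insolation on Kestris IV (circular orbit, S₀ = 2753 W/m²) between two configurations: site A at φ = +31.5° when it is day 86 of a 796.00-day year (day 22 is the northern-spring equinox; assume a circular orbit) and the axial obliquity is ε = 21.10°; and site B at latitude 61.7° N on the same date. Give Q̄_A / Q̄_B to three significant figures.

Q̄_A / Q̄_B ≈ 1.35

— Configuration A (φ=+31.5°):
Solar longitude: λ_s = 360° × (86 − 22)/796.00 = 28.945°.
sin δ = sin 21.10° × sin 28.945° = 0.17423, so δ = +10.034°.
cos H₀ = −tan(+31.5°) tan(+10.034°) = -0.1084, H₀ = 1.6794 rad.
Bracket: H₀ sin φ sin δ + cos φ cos δ sin H₀ = 1.6794×0.52250×0.17423 + 0.85264×0.98471×0.99410 = 0.152884 + 0.834649 = 0.987533.
Q̄ = (S₀/π) × [bracket] = (2753/π) × 0.987533 = 865.38 W/m².
— Configuration B (φ=+61.7°):
cos H₀ = −tan(+61.7°) tan(+10.034°) = -0.3286, H₀ = 1.9056 rad.
Bracket: H₀ sin φ sin δ + cos φ cos δ sin H₀ = 1.9056×0.88048×0.17423 + 0.47409×0.98471×0.94447 = 0.292331 + 0.440917 = 0.733248.
Q̄ = (S₀/π) × [bracket] = (2753/π) × 0.733248 = 642.55 W/m².
Ratio Q̄_A / Q̄_B = 865.38 / 642.55 = 1.347.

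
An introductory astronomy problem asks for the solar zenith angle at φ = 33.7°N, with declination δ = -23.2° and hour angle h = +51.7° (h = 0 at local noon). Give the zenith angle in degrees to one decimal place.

cos θ_z = sin φ sin δ + cos φ cos δ cos h = -0.218576 + 0.473932 = 0.255356.
θ_z = arccos(0.255356) = 75.2°.

θ_z = 75.2°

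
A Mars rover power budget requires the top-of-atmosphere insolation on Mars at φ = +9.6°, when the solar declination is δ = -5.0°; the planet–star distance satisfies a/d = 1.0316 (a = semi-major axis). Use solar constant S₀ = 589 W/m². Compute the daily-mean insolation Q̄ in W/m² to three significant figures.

Q̄ ≈ 191 W/m²

cos H₀ = −tan(+9.6°) tan(-5.000°) = 0.0148, H₀ = 1.5560 rad.
Bracket: H₀ sin φ sin δ + cos φ cos δ sin H₀ = 1.5560×0.16677×-0.08716 + 0.98600×0.99619×0.99989 = -0.022618 + 0.982135 = 0.959517.
Inverse-square distance factor (a/d)² = 1.0316² = 1.064199.
Q̄ = (S₀/π) × 1.064199 × [bracket] = (589/π) × 1.064199 × 0.959517 = 191.4 W/m².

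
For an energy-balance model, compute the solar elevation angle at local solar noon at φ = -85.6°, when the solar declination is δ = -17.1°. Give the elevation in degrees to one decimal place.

At local noon the hour angle is zero, so the zenith angle equals |φ − δ| = |-85.6° − (-17.100°)| = 68.500°.
Elevation = 90° − 68.500° = 21.5°.

21.5°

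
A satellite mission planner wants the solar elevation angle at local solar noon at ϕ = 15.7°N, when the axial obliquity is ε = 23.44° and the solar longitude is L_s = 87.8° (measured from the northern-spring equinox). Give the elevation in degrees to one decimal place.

Solar declination: sin δ = sin ε · sin L_s = sin 23.44° × sin 87.8° = 0.39750, so δ = +23.422°.
At local noon the hour angle is zero, so the zenith angle equals |ϕ − δ| = |+15.7° − (+23.422°)| = 7.722°.
Elevation = 90° − 7.722° = 82.3°.

82.3°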